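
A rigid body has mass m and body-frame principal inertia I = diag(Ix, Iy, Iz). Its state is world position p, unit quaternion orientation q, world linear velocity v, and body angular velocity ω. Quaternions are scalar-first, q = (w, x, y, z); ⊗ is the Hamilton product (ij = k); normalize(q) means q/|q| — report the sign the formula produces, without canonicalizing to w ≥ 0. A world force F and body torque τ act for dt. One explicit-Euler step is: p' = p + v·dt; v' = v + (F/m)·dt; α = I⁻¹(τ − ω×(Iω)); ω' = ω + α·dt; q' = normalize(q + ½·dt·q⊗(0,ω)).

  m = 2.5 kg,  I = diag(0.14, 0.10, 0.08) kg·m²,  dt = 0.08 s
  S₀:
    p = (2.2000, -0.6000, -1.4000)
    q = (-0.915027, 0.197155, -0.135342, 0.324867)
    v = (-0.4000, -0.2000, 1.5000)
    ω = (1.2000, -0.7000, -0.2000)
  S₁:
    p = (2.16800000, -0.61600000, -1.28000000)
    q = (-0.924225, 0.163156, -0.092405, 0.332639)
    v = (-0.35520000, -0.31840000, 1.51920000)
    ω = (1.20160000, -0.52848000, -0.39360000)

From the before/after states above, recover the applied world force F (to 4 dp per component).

Δv = v₁−v₀ = (0.04480000, -0.11840000, 0.01920000)
F = m·Δv/dt = (1.4000, -3.7000, 0.6000)

F = (1.4000, -3.7000, 0.6000)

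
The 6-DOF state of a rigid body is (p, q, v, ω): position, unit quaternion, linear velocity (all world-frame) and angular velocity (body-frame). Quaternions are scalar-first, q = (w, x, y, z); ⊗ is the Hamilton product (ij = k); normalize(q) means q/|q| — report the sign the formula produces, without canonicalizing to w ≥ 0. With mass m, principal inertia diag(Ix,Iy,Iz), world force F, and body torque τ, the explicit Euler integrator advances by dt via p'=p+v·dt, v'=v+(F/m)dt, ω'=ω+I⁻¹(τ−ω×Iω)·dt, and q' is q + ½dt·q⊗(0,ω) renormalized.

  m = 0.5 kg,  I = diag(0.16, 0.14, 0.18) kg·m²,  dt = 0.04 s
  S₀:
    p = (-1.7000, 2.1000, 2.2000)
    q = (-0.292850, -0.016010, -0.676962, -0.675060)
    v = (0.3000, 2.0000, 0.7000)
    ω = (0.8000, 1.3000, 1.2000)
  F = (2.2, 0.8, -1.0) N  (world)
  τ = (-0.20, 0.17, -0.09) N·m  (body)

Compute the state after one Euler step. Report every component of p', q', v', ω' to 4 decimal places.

gyro term ω×Iω = (0.0624, -0.0192, -0.0208)
angular accel α = (-1.6400, 1.3514, -0.3844)
ω' = ω + α·dt = (0.7344, 1.3541, 1.1846)
q⊗(0,ω) = (1.7029306, -0.1690564, -0.9015410, 0.1693366)
q + ½dt·q⊗(0,ω), renormalized = (-0.2586, -0.0194, -0.6945, -0.6712)
linear accel F/m = (4.4000, 1.6000, -2.0000)
p' = p + v·dt = (-1.6880, 2.1800, 2.2280)
v + (F/m)dt = (0.4760, 2.0640, 0.6200)

p' = (-1.6880, 2.1800, 2.2280)
q' = (-0.2586, -0.0194, -0.6945, -0.6712)
v' = (0.4760, 2.0640, 0.6200)
ω' = (0.7344, 1.3541, 1.1846)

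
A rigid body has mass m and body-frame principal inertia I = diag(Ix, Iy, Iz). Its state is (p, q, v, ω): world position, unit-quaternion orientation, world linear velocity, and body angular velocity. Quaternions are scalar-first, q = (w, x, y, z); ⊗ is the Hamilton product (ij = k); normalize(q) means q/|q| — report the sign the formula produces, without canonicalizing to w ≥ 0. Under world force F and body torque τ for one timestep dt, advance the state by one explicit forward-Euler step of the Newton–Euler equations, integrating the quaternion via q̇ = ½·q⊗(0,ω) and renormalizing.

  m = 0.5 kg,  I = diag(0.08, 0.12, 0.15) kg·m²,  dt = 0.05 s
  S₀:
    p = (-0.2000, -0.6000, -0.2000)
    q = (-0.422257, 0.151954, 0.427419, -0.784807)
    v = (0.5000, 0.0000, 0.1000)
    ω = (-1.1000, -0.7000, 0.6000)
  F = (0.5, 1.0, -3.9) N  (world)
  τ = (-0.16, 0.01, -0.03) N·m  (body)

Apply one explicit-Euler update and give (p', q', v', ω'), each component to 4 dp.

p' = (-0.1750, -0.6000, -0.1950)
q' = (-0.3986, 0.1561, 0.4538, -0.7815)
v' = (0.5500, 0.1000, -0.2900)
ω' = (-1.1921, -0.7151, 0.5797)

a = (1.0000, 2.0000, -7.8000)
p' = p + v·dt = (-0.1750, -0.6000, -0.1950)
v' = v + a·dt = (0.5500, 0.1000, -0.2900)
precession coupling ω×(Iω) = (-0.0126, 0.0462, 0.0308)
angular accel α = (-1.8425, -0.3017, -0.4053)
ω' = ω + α·dt = (-1.1921, -0.7151, 0.5797)
2q̇ = q⊗(0,ω) = (0.9372269, 0.1715692, 1.0676952, 0.1104389)
q + ½dt·q⊗(0,ω), renormalized = (-0.3986, 0.1561, 0.4538, -0.7815)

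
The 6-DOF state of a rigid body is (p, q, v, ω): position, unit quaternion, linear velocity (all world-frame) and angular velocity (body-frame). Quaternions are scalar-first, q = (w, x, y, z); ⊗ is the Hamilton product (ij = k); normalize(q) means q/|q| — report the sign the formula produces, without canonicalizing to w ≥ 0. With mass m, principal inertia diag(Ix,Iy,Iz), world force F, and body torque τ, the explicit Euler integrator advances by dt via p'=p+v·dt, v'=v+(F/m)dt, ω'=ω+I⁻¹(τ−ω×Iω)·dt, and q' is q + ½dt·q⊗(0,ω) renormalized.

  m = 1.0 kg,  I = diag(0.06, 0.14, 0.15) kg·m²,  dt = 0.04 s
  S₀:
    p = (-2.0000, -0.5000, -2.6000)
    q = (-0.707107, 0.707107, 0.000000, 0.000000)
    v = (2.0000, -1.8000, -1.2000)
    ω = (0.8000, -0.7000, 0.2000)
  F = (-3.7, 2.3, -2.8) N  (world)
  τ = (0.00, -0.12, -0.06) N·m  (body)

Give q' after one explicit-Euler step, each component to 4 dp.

Hamilton product q⊗(0,ω) = (-0.5656856, -0.5656856, 0.3535535, -0.6363963)
q + ½dt·q⊗(0,ω), renormalized = (-0.7183, 0.6956, 0.0071, -0.0127)

q' = (-0.7183, 0.6956, 0.0071, -0.0127)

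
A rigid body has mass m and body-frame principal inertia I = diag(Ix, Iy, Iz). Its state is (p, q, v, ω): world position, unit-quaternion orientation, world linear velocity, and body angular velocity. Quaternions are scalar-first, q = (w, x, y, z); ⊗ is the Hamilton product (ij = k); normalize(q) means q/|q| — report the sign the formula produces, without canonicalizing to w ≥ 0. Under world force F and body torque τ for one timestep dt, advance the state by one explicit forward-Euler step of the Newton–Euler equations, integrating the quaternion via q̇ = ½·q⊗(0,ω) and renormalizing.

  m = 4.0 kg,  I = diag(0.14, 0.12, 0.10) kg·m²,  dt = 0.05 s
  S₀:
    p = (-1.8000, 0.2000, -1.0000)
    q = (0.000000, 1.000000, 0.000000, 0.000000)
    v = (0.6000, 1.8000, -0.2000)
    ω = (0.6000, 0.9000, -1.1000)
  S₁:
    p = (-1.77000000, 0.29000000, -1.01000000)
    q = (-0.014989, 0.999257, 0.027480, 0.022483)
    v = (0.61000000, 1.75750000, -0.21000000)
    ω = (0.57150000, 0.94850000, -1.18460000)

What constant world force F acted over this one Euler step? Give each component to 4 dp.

F = (0.8000, -3.4000, -0.8000)

velocity change Δv = (0.01000000, -0.04250000, -0.01000000)
m·(v₁−v₀)/dt = (0.8000, -3.4000, -0.8000)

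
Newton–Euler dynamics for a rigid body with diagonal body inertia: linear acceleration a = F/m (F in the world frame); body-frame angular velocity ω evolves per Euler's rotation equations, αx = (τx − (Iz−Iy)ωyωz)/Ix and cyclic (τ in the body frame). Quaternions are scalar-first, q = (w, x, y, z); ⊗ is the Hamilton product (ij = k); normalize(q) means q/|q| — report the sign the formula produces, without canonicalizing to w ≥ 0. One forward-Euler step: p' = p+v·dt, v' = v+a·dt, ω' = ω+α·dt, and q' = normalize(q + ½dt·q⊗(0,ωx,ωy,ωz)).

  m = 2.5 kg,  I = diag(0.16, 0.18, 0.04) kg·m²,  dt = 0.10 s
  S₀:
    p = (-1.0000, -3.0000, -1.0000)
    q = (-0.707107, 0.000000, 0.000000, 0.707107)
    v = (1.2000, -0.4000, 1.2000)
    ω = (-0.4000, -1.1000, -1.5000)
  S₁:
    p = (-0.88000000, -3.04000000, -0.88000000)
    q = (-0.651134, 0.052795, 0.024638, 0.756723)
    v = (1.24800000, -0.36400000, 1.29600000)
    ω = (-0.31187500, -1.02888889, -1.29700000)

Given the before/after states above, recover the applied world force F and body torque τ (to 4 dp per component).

ω₁ − ω₀ = (0.08812500, 0.07111111, 0.20300000)
τ = I·(Δω/dt) + ω₀×(Iω₀) = (-0.0900, 0.2000, 0.0900)
v₁ − v₀ = (0.04800000, 0.03600000, 0.09600000)
m·(v₁−v₀)/dt = (1.2000, 0.9000, 2.4000)

F = (1.2000, 0.9000, 2.4000)
τ = (-0.0900, 0.2000, 0.0900)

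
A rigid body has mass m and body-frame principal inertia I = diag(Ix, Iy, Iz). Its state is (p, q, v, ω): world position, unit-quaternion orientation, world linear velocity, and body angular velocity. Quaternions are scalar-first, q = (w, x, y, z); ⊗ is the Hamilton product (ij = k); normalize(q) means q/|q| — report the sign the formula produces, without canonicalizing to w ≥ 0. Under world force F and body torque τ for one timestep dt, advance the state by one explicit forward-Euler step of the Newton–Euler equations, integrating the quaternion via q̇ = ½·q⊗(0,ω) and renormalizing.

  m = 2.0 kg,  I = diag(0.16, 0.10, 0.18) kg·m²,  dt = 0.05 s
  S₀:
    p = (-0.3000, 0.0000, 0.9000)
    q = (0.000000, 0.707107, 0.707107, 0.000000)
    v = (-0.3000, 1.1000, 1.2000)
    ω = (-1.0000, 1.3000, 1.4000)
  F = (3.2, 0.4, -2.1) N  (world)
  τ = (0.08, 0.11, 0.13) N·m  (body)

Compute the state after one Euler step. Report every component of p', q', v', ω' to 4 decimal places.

precession coupling ω×(Iω) = (0.1456, 0.0280, 0.0780)
α = I⁻¹(τ − ω×Iω) = (-0.4100, 0.8200, 0.2889)
ω' = ω + α·dt = (-1.0205, 1.3410, 1.4144)
q⊗(0,ω) = (-0.2121321, 0.9899498, -0.9899498, 1.6263461)
q' = normalize(q + ½dt·q⊗(0,ω)) = (-0.0053, 0.7308, 0.6814, 0.0406)
a = (1.6000, 0.2000, -1.0500)
new position p' = (-0.3150, 0.0550, 0.9600)
v + (F/m)dt = (-0.2200, 1.1100, 1.1475)

p' = (-0.3150, 0.0550, 0.9600)
q' = (-0.0053, 0.7308, 0.6814, 0.0406)
v' = (-0.2200, 1.1100, 1.1475)
ω' = (-1.0205, 1.3410, 1.4144)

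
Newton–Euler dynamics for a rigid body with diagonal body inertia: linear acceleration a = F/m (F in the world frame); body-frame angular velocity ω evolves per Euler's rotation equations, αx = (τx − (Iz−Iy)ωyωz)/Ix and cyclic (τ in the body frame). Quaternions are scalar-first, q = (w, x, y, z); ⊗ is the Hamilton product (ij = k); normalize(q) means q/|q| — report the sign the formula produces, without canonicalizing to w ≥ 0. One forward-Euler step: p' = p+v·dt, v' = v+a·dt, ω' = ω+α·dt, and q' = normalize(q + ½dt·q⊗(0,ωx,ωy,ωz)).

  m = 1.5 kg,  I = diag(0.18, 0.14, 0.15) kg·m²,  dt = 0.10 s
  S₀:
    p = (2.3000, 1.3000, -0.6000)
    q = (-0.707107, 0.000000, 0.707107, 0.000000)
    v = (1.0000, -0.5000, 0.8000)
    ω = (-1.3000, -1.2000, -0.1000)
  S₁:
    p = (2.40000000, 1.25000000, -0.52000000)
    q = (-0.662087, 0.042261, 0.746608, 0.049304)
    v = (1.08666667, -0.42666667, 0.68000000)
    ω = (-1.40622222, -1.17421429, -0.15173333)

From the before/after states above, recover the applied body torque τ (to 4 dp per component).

ω₁ − ω₀ = (-0.10622222, 0.02578571, -0.05173333)
precession coupling = (0.0012, 0.0039, -0.0624)
I·α + gyro = (-0.1900, 0.0400, -0.1400)

τ = (-0.1900, 0.0400, -0.1400)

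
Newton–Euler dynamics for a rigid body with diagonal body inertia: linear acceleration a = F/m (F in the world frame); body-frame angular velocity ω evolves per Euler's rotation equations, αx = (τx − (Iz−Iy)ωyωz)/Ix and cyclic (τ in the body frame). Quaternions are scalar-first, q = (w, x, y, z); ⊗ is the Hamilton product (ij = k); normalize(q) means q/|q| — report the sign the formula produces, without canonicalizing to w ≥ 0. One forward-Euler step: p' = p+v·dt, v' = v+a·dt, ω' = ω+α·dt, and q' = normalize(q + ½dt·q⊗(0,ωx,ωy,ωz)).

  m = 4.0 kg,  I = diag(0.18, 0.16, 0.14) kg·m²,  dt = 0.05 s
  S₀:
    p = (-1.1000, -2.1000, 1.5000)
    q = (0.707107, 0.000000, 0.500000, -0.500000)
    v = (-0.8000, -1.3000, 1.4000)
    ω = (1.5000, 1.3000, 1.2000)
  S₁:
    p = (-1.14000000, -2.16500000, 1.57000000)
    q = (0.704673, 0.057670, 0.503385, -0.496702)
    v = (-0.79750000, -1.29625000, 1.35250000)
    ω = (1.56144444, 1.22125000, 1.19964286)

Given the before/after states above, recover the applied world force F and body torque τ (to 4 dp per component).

Δv = v₁−v₀ = (0.00250000, 0.00375000, -0.04750000)
F = m·Δv/dt = (0.2000, 0.3000, -3.8000)
ω₁ − ω₀ = (0.06144444, -0.07875000, -0.00035714)
applied torque τ = (0.1900, -0.1800, -0.0400)

F = (0.2000, 0.3000, -3.8000)
τ = (0.1900, -0.1800, -0.0400)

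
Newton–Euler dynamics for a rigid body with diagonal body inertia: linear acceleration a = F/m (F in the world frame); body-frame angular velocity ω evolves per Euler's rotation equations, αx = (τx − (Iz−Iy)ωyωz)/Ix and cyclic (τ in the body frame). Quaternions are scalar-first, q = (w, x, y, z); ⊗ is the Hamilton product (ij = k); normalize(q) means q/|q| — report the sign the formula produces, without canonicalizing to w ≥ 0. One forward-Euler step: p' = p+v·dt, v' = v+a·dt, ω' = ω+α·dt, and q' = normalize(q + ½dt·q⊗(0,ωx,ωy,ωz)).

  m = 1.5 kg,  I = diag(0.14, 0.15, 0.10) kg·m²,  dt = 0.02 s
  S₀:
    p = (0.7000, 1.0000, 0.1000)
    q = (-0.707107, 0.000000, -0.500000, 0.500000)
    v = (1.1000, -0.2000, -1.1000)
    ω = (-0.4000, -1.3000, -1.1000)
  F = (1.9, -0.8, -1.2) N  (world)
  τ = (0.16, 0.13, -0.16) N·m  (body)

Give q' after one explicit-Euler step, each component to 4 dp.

q' = (-0.7080, 0.0148, -0.4927, 0.5057)

Hamilton product q⊗(0,ω) = (-0.1000000, 1.4828428, 0.7192391, 0.5778177)
updated quaternion q' = (-0.7080, 0.0148, -0.4927, 0.5057)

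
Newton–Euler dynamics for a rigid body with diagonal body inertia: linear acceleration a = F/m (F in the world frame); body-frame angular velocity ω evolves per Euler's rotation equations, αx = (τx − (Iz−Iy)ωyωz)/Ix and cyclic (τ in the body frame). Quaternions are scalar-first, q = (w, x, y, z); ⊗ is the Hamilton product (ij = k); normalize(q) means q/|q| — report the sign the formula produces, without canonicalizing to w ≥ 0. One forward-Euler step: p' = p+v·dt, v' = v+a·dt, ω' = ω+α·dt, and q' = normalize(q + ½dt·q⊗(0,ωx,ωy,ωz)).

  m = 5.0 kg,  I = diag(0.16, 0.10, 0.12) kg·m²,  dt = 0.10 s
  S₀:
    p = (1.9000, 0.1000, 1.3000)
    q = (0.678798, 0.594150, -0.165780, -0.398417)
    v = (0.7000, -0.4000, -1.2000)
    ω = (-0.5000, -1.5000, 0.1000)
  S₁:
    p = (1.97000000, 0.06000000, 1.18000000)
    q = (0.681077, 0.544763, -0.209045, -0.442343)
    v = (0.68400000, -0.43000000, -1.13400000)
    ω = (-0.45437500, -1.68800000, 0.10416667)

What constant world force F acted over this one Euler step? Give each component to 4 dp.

Δv = v₁−v₀ = (-0.01600000, -0.03000000, 0.06600000)
applied force F = (-0.8000, -1.5000, 3.3000)

F = (-0.8000, -1.5000, 3.3000)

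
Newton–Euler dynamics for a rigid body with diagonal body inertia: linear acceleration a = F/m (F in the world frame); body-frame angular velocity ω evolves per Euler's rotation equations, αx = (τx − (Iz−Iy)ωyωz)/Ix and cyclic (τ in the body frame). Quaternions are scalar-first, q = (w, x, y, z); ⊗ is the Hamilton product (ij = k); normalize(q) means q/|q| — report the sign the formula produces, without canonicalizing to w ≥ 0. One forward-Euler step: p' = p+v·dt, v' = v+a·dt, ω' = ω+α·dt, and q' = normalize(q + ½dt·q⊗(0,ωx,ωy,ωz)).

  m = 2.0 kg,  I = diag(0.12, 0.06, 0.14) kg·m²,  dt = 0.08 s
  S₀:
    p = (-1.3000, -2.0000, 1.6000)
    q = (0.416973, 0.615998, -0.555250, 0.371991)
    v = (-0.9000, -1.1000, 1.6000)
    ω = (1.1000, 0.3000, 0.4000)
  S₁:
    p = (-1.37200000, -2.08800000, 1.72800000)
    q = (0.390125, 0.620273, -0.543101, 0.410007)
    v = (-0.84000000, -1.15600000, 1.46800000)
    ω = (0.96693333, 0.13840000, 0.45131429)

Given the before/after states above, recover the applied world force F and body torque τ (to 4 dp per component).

v₁ − v₀ = (0.06000000, -0.05600000, -0.13200000)
applied force F = (1.5000, -1.4000, -3.3000)
Δω = ω₁−ω₀ = (-0.13306667, -0.16160000, 0.05131429)
τ = I·(Δω/dt) + ω₀×(Iω₀) = (-0.1900, -0.1300, 0.0700)

F = (1.5000, -1.4000, -3.3000)
τ = (-0.1900, -0.1300, 0.0700)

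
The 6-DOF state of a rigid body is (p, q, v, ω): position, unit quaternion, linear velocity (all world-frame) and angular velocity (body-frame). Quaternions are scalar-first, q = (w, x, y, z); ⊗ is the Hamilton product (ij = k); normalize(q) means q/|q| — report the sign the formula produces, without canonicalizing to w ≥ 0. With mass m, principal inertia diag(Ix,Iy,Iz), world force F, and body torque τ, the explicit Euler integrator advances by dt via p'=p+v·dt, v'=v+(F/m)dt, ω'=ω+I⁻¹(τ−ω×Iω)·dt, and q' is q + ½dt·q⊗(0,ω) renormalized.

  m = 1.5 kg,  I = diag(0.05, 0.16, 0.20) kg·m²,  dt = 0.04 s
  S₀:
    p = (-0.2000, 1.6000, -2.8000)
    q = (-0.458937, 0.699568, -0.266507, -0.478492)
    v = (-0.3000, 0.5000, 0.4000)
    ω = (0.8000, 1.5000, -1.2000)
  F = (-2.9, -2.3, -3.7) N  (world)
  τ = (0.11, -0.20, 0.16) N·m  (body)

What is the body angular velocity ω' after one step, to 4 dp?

ω' = (0.9456, 1.4140, -1.1944)

gyro term ω×Iω = (-0.0720, 0.1440, 0.1320)
angular accel α = (3.6400, -2.1500, 0.1400)
ω + α·dt = (0.9456, 1.4140, -1.1944)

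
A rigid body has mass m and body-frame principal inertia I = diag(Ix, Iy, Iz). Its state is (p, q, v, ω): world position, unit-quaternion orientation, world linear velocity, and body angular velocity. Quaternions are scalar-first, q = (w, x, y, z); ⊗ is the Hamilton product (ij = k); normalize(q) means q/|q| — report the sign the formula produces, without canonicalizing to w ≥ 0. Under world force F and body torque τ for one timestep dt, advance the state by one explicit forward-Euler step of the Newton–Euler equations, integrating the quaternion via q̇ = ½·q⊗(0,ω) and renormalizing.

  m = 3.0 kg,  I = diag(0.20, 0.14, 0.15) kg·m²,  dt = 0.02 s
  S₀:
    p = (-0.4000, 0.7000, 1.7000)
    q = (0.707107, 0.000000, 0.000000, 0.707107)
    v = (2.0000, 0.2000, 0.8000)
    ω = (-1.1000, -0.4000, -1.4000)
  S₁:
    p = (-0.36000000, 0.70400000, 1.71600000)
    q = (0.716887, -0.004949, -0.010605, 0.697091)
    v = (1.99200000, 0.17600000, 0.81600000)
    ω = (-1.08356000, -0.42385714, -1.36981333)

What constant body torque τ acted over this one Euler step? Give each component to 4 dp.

Δω = ω₁−ω₀ = (0.01644000, -0.02385714, 0.03018667)
applied torque τ = (0.1700, -0.0900, 0.2000)

τ = (0.1700, -0.0900, 0.2000)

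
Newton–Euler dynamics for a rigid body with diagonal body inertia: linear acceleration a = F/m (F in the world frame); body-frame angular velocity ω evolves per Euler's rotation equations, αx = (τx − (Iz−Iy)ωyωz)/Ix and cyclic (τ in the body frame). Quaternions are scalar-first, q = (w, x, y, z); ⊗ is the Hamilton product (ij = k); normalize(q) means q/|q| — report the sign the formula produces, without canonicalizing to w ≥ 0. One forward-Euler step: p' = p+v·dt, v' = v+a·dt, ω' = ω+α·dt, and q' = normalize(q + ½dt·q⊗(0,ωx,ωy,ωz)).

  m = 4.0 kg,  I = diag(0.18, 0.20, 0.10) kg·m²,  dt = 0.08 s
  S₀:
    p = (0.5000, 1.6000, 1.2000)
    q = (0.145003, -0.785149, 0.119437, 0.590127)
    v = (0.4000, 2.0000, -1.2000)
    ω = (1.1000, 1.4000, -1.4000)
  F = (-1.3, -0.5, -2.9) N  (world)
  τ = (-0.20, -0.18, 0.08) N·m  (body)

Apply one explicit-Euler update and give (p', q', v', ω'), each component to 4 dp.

gyro term ω×Iω = (0.1960, -0.1232, 0.0308)
(τ − ω×Iω)/I = (-2.2000, -0.2840, 0.4920)
ω' = ω + α·dt = (0.9240, 1.3773, -1.3606)
q⊗(0,ω) = (1.5226299, -0.8338863, -0.2470647, -1.4335935)
q + ½dt·q⊗(0,ω), renormalized = (0.2051, -0.8152, 0.1091, 0.5306)
a = (-0.3250, -0.1250, -0.7250)
new position p' = (0.5320, 1.7600, 1.1040)
v + (F/m)dt = (0.3740, 1.9900, -1.2580)

p' = (0.5320, 1.7600, 1.1040)
q' = (0.2051, -0.8152, 0.1091, 0.5306)
v' = (0.3740, 1.9900, -1.2580)
ω' = (0.9240, 1.3773, -1.3606)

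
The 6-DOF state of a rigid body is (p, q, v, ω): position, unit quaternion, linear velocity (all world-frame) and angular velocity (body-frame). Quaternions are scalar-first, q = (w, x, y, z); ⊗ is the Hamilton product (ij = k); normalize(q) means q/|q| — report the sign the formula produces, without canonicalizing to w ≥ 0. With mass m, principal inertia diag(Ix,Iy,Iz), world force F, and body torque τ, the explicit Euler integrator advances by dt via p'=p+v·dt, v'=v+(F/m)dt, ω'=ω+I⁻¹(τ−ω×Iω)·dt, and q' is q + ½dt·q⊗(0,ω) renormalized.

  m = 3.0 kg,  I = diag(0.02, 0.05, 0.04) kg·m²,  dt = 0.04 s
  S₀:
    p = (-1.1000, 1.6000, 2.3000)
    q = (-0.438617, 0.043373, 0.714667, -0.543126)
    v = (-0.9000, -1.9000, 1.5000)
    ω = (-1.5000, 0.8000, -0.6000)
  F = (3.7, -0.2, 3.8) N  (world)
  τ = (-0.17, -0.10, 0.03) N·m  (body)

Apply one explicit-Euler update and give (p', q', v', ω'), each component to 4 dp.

new position p' = (-1.1360, 1.5240, 2.3600)
v' = v + a·dt = (-0.8507, -1.9027, 1.5507)
angular accel α = (-8.7400, -1.6400, 1.6500)
ω' = ω + α·dt = (-1.8496, 0.7344, -0.5340)
q⊗(0,ω) = (-0.8325497, 0.6636261, 0.4898192, 1.3698691)
q' = normalize(q + ½dt·q⊗(0,ω)) = (-0.4550, 0.0566, 0.7240, -0.5154)

p' = (-1.1360, 1.5240, 2.3600)
q' = (-0.4550, 0.0566, 0.7240, -0.5154)
v' = (-0.8507, -1.9027, 1.5507)
ω' = (-1.8496, 0.7344, -0.5340)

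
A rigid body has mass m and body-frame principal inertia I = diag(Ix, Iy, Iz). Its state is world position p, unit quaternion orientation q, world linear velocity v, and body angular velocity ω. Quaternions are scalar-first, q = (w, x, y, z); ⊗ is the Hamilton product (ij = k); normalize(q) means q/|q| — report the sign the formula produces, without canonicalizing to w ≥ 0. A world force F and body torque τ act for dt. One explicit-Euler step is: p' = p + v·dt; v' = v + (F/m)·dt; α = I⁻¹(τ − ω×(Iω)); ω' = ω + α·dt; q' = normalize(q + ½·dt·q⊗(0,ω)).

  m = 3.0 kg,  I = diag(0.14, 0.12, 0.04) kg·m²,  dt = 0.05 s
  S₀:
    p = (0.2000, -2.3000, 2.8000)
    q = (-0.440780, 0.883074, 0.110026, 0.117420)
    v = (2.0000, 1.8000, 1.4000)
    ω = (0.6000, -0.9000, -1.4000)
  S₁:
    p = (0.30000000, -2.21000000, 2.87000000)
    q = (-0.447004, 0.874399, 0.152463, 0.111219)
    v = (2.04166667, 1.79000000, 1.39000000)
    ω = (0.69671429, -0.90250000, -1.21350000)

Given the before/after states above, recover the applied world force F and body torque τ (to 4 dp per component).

F = (2.5000, -0.6000, -0.6000)
τ = (0.1700, -0.0900, 0.1600)

v₁ − v₀ = (0.04166667, -0.01000000, -0.01000000)
applied force F = (2.5000, -0.6000, -0.6000)
Δω = ω₁−ω₀ = (0.09671429, -0.00250000, 0.18650000)
τ = I·(Δω/dt) + ω₀×(Iω₀) = (0.1700, -0.0900, 0.1600)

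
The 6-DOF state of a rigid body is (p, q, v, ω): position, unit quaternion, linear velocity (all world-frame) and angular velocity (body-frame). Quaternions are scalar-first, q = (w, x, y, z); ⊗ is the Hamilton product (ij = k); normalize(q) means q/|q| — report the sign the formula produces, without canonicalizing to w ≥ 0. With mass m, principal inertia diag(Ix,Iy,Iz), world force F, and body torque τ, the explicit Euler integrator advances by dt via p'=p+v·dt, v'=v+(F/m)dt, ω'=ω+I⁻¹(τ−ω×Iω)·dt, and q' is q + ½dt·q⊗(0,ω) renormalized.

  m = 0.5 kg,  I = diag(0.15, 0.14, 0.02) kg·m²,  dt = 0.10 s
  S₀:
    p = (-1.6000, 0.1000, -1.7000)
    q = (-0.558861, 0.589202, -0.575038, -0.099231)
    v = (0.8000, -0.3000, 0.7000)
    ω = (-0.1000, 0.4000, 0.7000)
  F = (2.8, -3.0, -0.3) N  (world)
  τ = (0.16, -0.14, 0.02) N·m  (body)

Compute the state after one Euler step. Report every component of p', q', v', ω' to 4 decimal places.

precession coupling ω×(Iω) = (-0.0336, -0.0091, 0.0004)
angular accel α = (1.2907, -0.9350, 0.9800)
new body rate ω' = (0.0291, 0.3065, 0.7980)
2q̇ = q⊗(0,ω) = (0.3583971, -0.3069481, -0.6260627, -0.2130257)
q + ½dt·q⊗(0,ω), renormalized = (-0.5405, 0.5734, -0.6058, -0.1098)
new position p' = (-1.5200, 0.0700, -1.6300)
v' = v + a·dt = (1.3600, -0.9000, 0.6400)

p' = (-1.5200, 0.0700, -1.6300)
q' = (-0.5405, 0.5734, -0.6058, -0.1098)
v' = (1.3600, -0.9000, 0.6400)
ω' = (0.0291, 0.3065, 0.7980)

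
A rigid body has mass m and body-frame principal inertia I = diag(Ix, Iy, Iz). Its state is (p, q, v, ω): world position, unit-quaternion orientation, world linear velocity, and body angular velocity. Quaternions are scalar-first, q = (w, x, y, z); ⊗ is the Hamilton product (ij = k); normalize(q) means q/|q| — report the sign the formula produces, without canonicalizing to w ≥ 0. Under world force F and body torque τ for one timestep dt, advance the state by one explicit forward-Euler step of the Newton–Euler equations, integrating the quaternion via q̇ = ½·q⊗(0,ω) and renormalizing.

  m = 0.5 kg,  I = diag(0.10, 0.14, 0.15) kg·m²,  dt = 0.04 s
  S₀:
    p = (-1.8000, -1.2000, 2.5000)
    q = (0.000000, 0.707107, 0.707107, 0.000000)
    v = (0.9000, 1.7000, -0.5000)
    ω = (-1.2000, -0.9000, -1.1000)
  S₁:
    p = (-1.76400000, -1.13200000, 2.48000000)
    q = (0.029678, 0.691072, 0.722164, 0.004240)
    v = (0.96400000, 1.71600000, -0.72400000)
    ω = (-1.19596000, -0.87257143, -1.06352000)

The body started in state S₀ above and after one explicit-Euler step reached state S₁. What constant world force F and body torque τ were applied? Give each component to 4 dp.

F = (0.8000, 0.2000, -2.8000)
τ = (0.0200, 0.0300, 0.1800)

v₁ − v₀ = (0.06400000, 0.01600000, -0.22400000)
applied force F = (0.8000, 0.2000, -2.8000)
ω₁ − ω₀ = (0.00404000, 0.02742857, 0.03648000)
ω₀×(Iω₀) = (0.0099, -0.0660, 0.0432)
I·α + gyro = (0.0200, 0.0300, 0.1800)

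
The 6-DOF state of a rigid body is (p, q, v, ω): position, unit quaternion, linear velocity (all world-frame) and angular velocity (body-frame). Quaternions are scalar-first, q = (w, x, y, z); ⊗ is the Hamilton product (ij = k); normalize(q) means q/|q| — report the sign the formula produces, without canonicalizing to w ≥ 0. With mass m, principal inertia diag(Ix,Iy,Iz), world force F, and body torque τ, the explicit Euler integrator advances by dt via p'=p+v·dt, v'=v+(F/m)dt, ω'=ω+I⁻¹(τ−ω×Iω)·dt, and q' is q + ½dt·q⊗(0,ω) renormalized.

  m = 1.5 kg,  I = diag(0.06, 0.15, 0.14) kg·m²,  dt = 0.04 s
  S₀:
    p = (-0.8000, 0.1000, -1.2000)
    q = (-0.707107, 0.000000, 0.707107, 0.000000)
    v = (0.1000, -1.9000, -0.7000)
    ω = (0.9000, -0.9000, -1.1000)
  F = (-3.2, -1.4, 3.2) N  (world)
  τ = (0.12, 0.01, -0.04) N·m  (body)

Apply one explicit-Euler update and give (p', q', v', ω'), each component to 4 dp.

linear accel F/m = (-2.1333, -0.9333, 2.1333)
new position p' = (-0.7960, 0.0240, -1.2280)
new velocity v' = (0.0147, -1.9373, -0.6147)
α = I⁻¹(τ − ω×Iω) = (2.1650, -0.4613, 0.2350)
new body rate ω' = (0.9866, -0.9185, -1.0906)
q⊗(0,ω) = (0.6363963, -1.4142140, 0.6363963, 0.1414214)
q + ½dt·q⊗(0,ω), renormalized = (-0.6940, -0.0283, 0.7194, 0.0028)

p' = (-0.7960, 0.0240, -1.2280)
q' = (-0.6940, -0.0283, 0.7194, 0.0028)
v' = (0.0147, -1.9373, -0.6147)
ω' = (0.9866, -0.9185, -1.0906)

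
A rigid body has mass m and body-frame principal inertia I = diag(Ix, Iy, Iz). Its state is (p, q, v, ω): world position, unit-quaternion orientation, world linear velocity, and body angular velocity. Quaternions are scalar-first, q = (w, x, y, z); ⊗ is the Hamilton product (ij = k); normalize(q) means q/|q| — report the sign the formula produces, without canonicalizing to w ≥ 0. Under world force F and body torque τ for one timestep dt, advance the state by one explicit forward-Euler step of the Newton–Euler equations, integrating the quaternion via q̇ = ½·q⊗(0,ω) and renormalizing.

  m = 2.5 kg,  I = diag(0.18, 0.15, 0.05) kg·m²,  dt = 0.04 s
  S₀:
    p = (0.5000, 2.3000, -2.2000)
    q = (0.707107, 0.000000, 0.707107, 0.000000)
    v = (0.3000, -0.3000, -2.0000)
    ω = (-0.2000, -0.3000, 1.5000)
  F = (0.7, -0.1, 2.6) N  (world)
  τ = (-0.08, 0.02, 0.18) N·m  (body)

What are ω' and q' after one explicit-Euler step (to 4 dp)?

gyro term ω×Iω = (0.0450, -0.0390, -0.0018)
angular accel α = (-0.6944, 0.3933, 3.6360)
ω' = ω + α·dt = (-0.2278, -0.2843, 1.6454)
Hamilton product q⊗(0,ω) = (0.2121321, 0.9192391, -0.2121321, 1.2020819)
updated quaternion q' = (0.7110, 0.0184, 0.7025, 0.0240)

ω' = (-0.2278, -0.2843, 1.6454)
q' = (0.7110, 0.0184, 0.7025, 0.0240)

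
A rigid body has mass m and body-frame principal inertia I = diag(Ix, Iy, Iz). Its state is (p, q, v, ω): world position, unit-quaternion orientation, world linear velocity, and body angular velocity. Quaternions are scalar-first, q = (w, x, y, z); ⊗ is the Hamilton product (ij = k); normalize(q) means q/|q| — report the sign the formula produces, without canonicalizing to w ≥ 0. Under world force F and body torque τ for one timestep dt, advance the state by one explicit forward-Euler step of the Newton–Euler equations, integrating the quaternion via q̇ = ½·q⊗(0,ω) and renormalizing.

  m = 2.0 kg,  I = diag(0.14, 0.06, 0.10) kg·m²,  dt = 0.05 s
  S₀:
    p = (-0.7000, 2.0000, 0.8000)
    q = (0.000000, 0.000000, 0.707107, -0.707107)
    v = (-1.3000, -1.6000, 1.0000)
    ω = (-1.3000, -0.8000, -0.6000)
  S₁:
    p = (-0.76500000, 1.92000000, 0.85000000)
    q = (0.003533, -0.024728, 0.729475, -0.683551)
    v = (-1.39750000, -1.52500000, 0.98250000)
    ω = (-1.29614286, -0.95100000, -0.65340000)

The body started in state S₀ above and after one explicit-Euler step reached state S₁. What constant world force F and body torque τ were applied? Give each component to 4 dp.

ω₁ − ω₀ = (0.00385714, -0.15100000, -0.05340000)
I·α + gyro = (0.0300, -0.1500, -0.1900)
Δv = v₁−v₀ = (-0.09750000, 0.07500000, -0.01750000)
applied force F = (-3.9000, 3.0000, -0.7000)

F = (-3.9000, 3.0000, -0.7000)
τ = (0.0300, -0.1500, -0.1900)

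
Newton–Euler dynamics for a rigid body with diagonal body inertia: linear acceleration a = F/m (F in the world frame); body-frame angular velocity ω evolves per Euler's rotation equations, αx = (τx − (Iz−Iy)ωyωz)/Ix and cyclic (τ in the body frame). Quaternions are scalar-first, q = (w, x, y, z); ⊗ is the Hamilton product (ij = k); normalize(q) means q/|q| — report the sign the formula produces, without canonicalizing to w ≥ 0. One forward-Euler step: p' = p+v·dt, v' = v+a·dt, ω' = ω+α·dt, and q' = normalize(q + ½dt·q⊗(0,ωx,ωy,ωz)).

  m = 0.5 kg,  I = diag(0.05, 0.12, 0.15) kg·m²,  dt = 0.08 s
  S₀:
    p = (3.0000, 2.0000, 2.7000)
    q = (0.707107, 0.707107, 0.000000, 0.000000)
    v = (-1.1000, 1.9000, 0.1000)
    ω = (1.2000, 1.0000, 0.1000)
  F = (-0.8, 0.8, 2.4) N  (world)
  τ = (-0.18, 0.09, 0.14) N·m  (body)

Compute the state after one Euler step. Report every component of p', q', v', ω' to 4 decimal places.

gyro term ω×Iω = (0.0030, -0.0120, 0.0840)
(τ − ω×Iω)/I = (-3.6600, 0.8500, 0.3733)
ω' = ω + α·dt = (0.9072, 1.0680, 0.1299)
2q̇ = q⊗(0,ω) = (-0.8485284, 0.8485284, 0.6363963, 0.7778177)
updated quaternion q' = (0.6719, 0.7396, 0.0254, 0.0311)
p' = p + v·dt = (2.9120, 2.1520, 2.7080)
new velocity v' = (-1.2280, 2.0280, 0.4840)

p' = (2.9120, 2.1520, 2.7080)
q' = (0.6719, 0.7396, 0.0254, 0.0311)
v' = (-1.2280, 2.0280, 0.4840)
ω' = (0.9072, 1.0680, 0.1299)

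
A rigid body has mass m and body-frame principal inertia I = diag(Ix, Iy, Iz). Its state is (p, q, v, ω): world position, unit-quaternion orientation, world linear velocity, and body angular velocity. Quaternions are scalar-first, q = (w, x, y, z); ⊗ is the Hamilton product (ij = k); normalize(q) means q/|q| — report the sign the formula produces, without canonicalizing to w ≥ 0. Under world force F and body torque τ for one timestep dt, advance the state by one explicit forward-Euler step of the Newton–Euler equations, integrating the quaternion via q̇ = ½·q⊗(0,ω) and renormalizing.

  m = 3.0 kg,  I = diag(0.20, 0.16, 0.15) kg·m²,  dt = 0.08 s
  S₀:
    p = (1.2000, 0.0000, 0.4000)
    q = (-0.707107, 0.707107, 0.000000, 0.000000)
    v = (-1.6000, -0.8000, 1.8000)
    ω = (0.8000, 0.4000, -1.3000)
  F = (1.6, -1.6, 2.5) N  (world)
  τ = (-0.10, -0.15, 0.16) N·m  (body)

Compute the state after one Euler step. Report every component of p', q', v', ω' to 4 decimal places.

p' = (1.0720, -0.0640, 0.5440)
q' = (-0.7283, 0.6831, 0.0254, 0.0480)
v' = (-1.5573, -0.8427, 1.8667)
ω' = (0.7579, 0.3510, -1.2078)

new position p' = (1.0720, -0.0640, 0.5440)
new velocity v' = (-1.5573, -0.8427, 1.8667)
gyro term ω×Iω = (0.0052, -0.0520, -0.0128)
(τ − ω×Iω)/I = (-0.5260, -0.6125, 1.1520)
ω + α·dt = (0.7579, 0.3510, -1.2078)
2q̇ = q⊗(0,ω) = (-0.5656856, -0.5656856, 0.6363963, 1.2020819)
q' = normalize(q + ½dt·q⊗(0,ω)) = (-0.7283, 0.6831, 0.0254, 0.0480)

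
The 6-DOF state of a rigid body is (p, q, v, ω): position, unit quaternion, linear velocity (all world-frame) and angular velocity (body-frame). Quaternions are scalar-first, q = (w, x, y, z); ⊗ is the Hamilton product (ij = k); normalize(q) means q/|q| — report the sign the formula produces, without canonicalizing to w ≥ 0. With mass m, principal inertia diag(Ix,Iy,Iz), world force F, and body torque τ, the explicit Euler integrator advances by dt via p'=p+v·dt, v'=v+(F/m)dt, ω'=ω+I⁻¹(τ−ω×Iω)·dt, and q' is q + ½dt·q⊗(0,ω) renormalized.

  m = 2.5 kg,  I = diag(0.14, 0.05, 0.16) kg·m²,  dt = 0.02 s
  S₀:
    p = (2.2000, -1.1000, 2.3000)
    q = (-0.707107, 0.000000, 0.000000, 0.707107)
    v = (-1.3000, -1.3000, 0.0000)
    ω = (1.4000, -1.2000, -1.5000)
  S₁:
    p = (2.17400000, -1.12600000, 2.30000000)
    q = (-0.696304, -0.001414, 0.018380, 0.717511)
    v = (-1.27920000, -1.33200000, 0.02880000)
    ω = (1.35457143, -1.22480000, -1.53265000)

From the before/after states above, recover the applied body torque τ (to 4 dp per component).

τ = (-0.1200, -0.0200, -0.1100)

rate change Δω = (-0.04542857, -0.02480000, -0.03265000)
gyro term ω₀×Iω₀ = (0.1980, 0.0420, 0.1512)
τ = I·(Δω/dt) + ω₀×(Iω₀) = (-0.1200, -0.0200, -0.1100)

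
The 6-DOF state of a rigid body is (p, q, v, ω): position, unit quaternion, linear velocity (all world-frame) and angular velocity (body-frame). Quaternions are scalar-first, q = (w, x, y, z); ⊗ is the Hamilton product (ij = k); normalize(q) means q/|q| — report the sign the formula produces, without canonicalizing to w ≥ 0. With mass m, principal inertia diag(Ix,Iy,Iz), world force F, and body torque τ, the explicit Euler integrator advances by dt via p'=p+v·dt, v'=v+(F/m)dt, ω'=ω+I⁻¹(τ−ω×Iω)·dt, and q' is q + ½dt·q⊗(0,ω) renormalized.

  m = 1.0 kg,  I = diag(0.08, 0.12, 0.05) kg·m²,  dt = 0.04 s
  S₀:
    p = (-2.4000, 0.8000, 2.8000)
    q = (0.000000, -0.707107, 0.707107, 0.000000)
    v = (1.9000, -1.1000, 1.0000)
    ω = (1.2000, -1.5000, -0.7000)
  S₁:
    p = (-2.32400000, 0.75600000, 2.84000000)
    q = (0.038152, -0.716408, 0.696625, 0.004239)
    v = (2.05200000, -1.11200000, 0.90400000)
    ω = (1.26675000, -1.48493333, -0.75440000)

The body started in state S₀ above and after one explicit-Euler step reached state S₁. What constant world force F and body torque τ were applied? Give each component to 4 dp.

v₁ − v₀ = (0.15200000, -0.01200000, -0.09600000)
m·(v₁−v₀)/dt = (3.8000, -0.3000, -2.4000)
rate change Δω = (0.06675000, 0.01506667, -0.05440000)
I·α + gyro = (0.0600, 0.0200, -0.1400)

F = (3.8000, -0.3000, -2.4000)
τ = (0.0600, 0.0200, -0.1400)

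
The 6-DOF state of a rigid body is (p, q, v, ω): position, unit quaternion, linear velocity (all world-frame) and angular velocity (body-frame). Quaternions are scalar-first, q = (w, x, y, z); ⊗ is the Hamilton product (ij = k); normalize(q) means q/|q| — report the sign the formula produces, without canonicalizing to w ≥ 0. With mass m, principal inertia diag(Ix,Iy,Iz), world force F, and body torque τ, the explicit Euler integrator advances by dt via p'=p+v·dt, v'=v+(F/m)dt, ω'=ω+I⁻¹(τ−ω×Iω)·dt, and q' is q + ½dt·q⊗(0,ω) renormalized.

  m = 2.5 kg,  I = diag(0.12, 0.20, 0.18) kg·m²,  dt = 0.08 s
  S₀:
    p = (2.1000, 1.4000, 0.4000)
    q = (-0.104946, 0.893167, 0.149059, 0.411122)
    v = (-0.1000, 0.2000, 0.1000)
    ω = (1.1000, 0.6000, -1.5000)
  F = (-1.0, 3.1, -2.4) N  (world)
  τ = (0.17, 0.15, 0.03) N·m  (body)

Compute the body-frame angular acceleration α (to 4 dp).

α = (1.2667, 0.2550, -0.1267)

ω×(Iω) gyroscopic = (0.0180, 0.0990, 0.0528)
α = I⁻¹(τ − ω×Iω) = (1.2667, 0.2550, -0.1267)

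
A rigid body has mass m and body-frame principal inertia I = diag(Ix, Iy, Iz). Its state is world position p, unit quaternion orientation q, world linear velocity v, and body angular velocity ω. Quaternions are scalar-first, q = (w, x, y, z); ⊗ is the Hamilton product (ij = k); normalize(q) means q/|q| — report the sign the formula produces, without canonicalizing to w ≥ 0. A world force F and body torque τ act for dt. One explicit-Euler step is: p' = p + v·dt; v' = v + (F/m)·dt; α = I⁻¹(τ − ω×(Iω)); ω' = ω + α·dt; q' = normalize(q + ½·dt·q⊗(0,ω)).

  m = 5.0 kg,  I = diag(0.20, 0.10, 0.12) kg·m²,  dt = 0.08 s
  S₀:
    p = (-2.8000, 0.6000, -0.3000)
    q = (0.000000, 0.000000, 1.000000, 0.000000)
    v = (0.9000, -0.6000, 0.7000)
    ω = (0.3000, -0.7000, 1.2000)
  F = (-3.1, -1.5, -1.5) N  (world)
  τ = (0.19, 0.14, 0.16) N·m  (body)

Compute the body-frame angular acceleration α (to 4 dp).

α = (1.0340, 1.1120, 1.1583)

ω×(Iω) gyroscopic = (-0.0168, 0.0288, 0.0210)
angular accel α = (1.0340, 1.1120, 1.1583)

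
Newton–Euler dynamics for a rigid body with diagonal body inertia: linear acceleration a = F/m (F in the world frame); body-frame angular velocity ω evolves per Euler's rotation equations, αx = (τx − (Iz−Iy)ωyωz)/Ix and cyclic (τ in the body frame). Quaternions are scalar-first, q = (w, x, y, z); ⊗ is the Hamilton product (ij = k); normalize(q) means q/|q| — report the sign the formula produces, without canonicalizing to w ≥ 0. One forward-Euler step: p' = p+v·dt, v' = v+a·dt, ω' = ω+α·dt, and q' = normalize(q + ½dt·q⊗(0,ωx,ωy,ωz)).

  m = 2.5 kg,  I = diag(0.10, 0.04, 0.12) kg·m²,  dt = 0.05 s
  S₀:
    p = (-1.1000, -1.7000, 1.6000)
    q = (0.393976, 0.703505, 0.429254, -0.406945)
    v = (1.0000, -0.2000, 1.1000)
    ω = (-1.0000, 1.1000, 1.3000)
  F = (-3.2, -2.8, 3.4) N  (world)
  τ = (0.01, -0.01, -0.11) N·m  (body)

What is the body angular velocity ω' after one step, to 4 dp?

precession coupling ω×(Iω) = (0.1144, 0.0260, 0.0660)
(τ − ω×Iω)/I = (-1.0440, -0.9000, -1.4667)
ω' = ω + α·dt = (-1.0522, 1.0550, 1.2267)

ω' = (-1.0522, 1.0550, 1.2267)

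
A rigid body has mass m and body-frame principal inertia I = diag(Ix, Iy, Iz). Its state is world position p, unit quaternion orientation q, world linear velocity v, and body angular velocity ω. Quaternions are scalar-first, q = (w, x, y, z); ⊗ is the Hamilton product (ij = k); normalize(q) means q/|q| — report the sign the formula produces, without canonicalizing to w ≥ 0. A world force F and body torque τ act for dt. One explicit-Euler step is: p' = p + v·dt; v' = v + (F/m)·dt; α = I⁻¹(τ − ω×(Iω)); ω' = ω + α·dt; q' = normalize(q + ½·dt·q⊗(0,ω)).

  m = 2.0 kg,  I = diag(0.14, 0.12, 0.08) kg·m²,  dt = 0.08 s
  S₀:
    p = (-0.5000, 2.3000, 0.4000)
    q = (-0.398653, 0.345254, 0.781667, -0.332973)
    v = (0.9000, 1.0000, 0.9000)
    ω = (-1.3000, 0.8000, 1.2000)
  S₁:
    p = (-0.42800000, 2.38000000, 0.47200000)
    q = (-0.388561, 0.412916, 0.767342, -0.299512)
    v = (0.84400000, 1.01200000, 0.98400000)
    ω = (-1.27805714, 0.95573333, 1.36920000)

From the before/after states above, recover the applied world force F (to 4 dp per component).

F = (-1.4000, 0.3000, 2.1000)

v₁ − v₀ = (-0.05600000, 0.01200000, 0.08400000)
m·(v₁−v₀)/dt = (-1.4000, 0.3000, 2.1000)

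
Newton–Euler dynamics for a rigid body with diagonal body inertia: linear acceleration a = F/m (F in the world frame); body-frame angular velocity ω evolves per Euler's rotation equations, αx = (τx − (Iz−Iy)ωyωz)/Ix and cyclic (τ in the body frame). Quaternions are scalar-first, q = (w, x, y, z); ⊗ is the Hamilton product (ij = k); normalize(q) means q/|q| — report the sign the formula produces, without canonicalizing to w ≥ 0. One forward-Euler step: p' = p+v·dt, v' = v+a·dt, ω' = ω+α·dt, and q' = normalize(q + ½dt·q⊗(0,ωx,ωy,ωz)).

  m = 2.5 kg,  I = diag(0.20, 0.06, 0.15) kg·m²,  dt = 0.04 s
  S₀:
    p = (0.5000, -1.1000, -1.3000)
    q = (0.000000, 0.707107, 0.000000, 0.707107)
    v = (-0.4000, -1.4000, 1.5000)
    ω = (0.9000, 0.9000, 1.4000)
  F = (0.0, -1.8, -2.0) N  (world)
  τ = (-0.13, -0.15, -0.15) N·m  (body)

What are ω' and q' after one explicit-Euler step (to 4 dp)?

ω' = (0.8513, 0.7580, 1.3902)
q' = (-0.0325, 0.6939, -0.0071, 0.7193)

α = I⁻¹(τ − ω×Iω) = (-1.2170, -3.5500, -0.2440)
ω + α·dt = (0.8513, 0.7580, 1.3902)
q⊗(0,ω) = (-1.6263461, -0.6363963, -0.3535535, 0.6363963)
q' = normalize(q + ½dt·q⊗(0,ω)) = (-0.0325, 0.6939, -0.0071, 0.7193)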